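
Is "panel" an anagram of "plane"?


Word 1: "plane" → sorted: aelnp
Word 2: "panel" → sorted: aelnp
Same letters? aelnp == aelnp
Anagram = Yes


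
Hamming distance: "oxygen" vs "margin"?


Comparing character by character (same length = 6):
  Pos 0: 'o' vs 'm' !=
  Pos 1: 'x' vs 'a' !=
  Pos 2: 'y' vs 'r' !=
  Pos 3: 'g' vs 'g' =
  Pos 4: 'e' vs 'i' !=
  Pos 5: 'n' vs 'n' =
Hamming distance = 4


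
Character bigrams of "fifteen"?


Word: "fifteen" (length 7)
Number of bigrams = 7 - 2 + 1 = 6
  Position 0: "fi"
  Position 1: "if"
  Position 2: "ft"
  Position 3: "te"
  Position 4: "ee"
  Position 5: "en"
Bigrams = "fi", "if", "ft", "te", "ee", "en"


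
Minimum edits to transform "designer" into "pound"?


Word 1: "designer" (length 8)
Word 2: "pound" (length 5)
One optimal edit sequence (insert/delete/substitute each cost 1):
  1. delete 'd'  (+1)
  2. delete 'e'  (+1)
  3. substitute 's' -> 'p'  (+1)
  4. substitute 'i' -> 'o'  (+1)
  5. substitute 'g' -> 'u'  (+1)
  6. keep 'n'
  7. delete 'e'  (+1)
  8. substitute 'r' -> 'd'  (+1)
Total edit operations: 7
Edit distance = 7


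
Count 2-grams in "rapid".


Word: "rapid" (length 5)
Number of 2-grams = length - 2 + 1 = 5 - 2 + 1
= 4


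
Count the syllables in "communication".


Word: "communication"
Syllable breakdown: com / mu / ni / ca / tion
Counting: 5 parts
= 5 syllables


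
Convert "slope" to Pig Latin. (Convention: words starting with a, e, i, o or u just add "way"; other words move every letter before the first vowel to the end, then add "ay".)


Word: "slope"
Starts with consonant(s) → move to end, add 'ay'
Consonant cluster: "sl"
Pig Latin = "opeslay"


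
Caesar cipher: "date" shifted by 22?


Word: "date"
Shift: 22
Each letter → (letter + shift) mod 26:
  'd' (3) + 22 = 25 → 'z'
  'a' (0) + 22 = 22 → 'w'
  't' (19) + 22 = 15 → 'p'
  'e' (4) + 22 = 0 → 'a'
Result = "zwpa"


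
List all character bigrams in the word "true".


Word: "true" (length 4)
Number of bigrams = 4 - 2 + 1 = 3
  Position 0: "tr"
  Position 1: "ru"
  Position 2: "ue"
Bigrams = "tr", "ru", "ue"


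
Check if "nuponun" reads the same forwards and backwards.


Word: "nuponun"
Reversed: "nunopun"
Forward == Backward? nuponun != nunopun
Palindrome = No


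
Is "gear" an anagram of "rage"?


Word 1: "rage" → sorted: aegr
Word 2: "gear" → sorted: aegr
Same letters? aegr == aegr
Anagram = Yes


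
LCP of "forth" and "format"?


Word 1: "forth"
Word 2: "format"
Comparing from start:
  Pos 0: 'f' == 'f'
  Pos 1: 'o' == 'o'
  Pos 2: 'r' == 'r'
  Pos 3: 't' != 'm' (stop)
LCP = "for" (length 3)


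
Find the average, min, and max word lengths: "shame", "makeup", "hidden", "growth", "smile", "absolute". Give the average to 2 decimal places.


Lengths: "shame"=5, "makeup"=6, "hidden"=6, "growth"=6, "smile"=5, "absolute"=8
Sum = 36, Count = 6
Average = 36/6 = 6.00
= avg=6.00, min=5, max=8


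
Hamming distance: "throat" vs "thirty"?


Comparing character by character (same length = 6):
  Pos 0: 't' vs 't' =
  Pos 1: 'h' vs 'h' =
  Pos 2: 'r' vs 'i' !=
  Pos 3: 'o' vs 'r' !=
  Pos 4: 'a' vs 't' !=
  Pos 5: 't' vs 'y' !=
Hamming distance = 4


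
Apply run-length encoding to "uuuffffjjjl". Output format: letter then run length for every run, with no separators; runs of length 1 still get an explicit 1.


String: "uuuffffjjjl"
Scanning for consecutive runs:
  'u' x 3
  'f' x 4
  'j' x 3
  'l' x 1
RLE = "u3f4j3l1"


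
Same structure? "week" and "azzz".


Pattern of "week": [0, 1, 1, 2]
Pattern of "azzz": [0, 1, 1, 1]
Patterns do not match
Same pattern = No


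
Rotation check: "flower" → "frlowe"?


Word: "flower", Candidate: "frlowe"
Method: check if candidate is substring of word+word
"flowerflower" contains "frlowe"? No
Is rotation = No


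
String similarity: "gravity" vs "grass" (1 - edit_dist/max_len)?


Word 1: "gravity" (length 7)
Word 2: "grass" (length 5)
One optimal edit sequence:
  1. keep 'g'
  2. keep 'r'
  3. keep 'a'
  4. delete 'v'  (+1)
  5. delete 'i'  (+1)
  6. substitute 't' -> 's'  (+1)
  7. substitute 'y' -> 's'  (+1)
Edit distance = 4
Max length = max(7, 5) = 7
Similarity = 1 - 4/7
= 0.4286


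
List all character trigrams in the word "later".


Word: "later" (length 5)
Number of trigrams = 5 - 3 + 1 = 3
  Position 0: "lat"
  Position 1: "ate"
  Position 2: "ter"
Trigrams = "lat", "ate", "ter"


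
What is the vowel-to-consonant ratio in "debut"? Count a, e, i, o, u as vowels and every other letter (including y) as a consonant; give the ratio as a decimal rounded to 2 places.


Word: "debut"
Vowels (a,e,i,o,u): 2
Consonants: 3
Ratio = 2/3
= 0.67


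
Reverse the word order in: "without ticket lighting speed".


Original: "without ticket lighting speed"
Words (1..n): without | ticket | lighting | speed
Reversed (n..1): speed | lighting | ticket | without
Result = "speed lighting ticket without"


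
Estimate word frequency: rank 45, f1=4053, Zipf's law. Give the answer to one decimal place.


Zipf's law: f(r) = f(1) / r
f(1) = 4053
f(45) = 4053 / 45
= 90.1 occurrences


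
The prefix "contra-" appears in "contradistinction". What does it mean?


Prefix: contra-
Example: contradistinction = contra- + distinction
Meaning = against


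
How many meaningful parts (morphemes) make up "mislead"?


Word: "mislead"
Morphemes: mis- / lead
Each morpheme carries meaning
= 2 morphemes


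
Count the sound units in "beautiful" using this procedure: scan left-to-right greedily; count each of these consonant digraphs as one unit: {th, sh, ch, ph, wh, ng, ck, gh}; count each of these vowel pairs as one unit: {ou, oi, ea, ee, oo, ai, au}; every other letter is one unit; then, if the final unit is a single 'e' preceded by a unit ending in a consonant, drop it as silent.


Word: "beautiful" (9 letters)
Left-to-right scan:
  (1) 'b' (letter)
  (2) 'ea' (vowel-pair)
  (3) 'u' (letter)
  (4) 't' (letter)
  (5) 'i' (letter)
  (6) 'f' (letter)
  (7) 'u' (letter)
  (8) 'l' (letter)
Units from scan: 8
Sound units = 8 units


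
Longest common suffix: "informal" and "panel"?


Word 1: "informal"
Word 2: "panel"
Comparing from end:
  Pos -1: 'l' == 'l'
  Pos -2: 'a' != 'e' (stop)
LCS = "l" (length 1)


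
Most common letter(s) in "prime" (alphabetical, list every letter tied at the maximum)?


Word: "prime"
Letter counts:
  'e': 1
  'i': 1
  'm': 1
  'p': 1
  'r': 1
Maximum count = 1
Most frequent = 'e', 'i', 'm', 'p', 'r' (1 time each)


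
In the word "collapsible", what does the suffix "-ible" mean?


Suffix: -ible
Example: collapsible = collapse + -ible, with a spelling change
Meaning = capable of


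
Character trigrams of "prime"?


Word: "prime" (length 5)
Number of trigrams = 5 - 3 + 1 = 3
  Position 0: "pri"
  Position 1: "rim"
  Position 2: "ime"
Trigrams = "pri", "rim", "ime"


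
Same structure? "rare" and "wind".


Pattern of "rare": [0, 1, 0, 2]
Pattern of "wind": [0, 1, 2, 3]
Patterns do not match
Same pattern = No


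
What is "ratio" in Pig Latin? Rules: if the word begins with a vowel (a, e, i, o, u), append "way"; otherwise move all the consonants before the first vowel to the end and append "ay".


Word: "ratio"
Starts with consonant(s) → move to end, add 'ay'
Consonant cluster: "r"
Pig Latin = "atioray"


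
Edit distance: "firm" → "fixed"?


Word 1: "firm" (length 4)
Word 2: "fixed" (length 5)
One optimal edit sequence (insert/delete/substitute each cost 1):
  1. keep 'f'
  2. keep 'i'
  3. insert 'x'  (+1)
  4. substitute 'r' -> 'e'  (+1)
  5. substitute 'm' -> 'd'  (+1)
Total edit operations: 3
Edit distance = 3


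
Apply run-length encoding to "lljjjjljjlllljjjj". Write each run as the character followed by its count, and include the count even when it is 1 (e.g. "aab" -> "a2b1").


String: "lljjjjljjlllljjjj"
Scanning for consecutive runs:
  'l' x 2
  'j' x 4
  'l' x 1
  'j' x 2
  'l' x 4
  'j' x 4
RLE = "l2j4l1j2l4j4"


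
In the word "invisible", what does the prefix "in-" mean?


Prefix: in-
As in: invisible -> in- + visible
Meaning = not / into


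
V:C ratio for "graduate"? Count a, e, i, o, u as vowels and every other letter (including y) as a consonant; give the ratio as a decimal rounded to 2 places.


Word: "graduate"
Vowels (a,e,i,o,u): 4
Consonants: 4
Ratio = 4/4
= 1.00


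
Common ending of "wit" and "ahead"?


Word 1: "wit"
Word 2: "ahead"
Comparing from end:
  Pos -1: 't' != 'd' (stop)
LCS = "" (length 0)


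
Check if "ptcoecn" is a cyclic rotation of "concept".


Word: "concept", Candidate: "ptcoecn"
Method: check if candidate is substring of word+word
"conceptconcept" contains "ptcoecn"? No
Is rotation = No


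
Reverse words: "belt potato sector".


Original: "belt potato sector"
Words (1..n): belt | potato | sector
Reversed (n..1): sector | potato | belt
Result = "sector potato belt"


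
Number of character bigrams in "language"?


Word: "language" (length 8)
Number of 2-grams = length - 2 + 1 = 8 - 2 + 1
= 7


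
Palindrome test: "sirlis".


Word: "sirlis"
Reversed: "silris"
Forward == Backward? sirlis != silris
Palindrome = No


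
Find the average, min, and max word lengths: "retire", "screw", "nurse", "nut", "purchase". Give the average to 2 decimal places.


Lengths: "retire"=6, "screw"=5, "nurse"=5, "nut"=3, "purchase"=8
Sum = 27, Count = 5
Average = 27/5 = 5.40
= avg=5.40, min=3, max=8


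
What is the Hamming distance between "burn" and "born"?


Comparing character by character (same length = 4):
  Pos 0: 'b' vs 'b' =
  Pos 1: 'u' vs 'o' !=
  Pos 2: 'r' vs 'r' =
  Pos 3: 'n' vs 'n' =
Hamming distance = 1


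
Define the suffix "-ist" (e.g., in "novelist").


Suffix: -ist
Example: novelist (novel + -ist)
Meaning = one who practices


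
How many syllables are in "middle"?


Word: "middle"
Syllable breakdown: mid · dle
Counting: 2 parts
= 2 syllables


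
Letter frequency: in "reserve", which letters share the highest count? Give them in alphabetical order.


Word: "reserve"
Letter counts:
  'e': 3
  'r': 2
  's': 1
  'v': 1
Maximum count = 3
Most frequent = 'e' (3 times each)


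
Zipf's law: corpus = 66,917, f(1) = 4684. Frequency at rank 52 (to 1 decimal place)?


Zipf's law: f(r) = f(1) / r
f(1) = 4684
f(52) = 4684 / 52
= 90.1 occurrences


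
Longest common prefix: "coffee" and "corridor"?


Word 1: "coffee"
Word 2: "corridor"
Comparing from start:
  Pos 0: 'c' == 'c'
  Pos 1: 'o' == 'o'
  Pos 2: 'f' != 'r' (stop)
LCP = "co" (length 2)


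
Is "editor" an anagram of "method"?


Word 1: "method" → sorted: dehmot
Word 2: "editor" → sorted: deiort
Same letters? dehmot != deiort
Anagram = No


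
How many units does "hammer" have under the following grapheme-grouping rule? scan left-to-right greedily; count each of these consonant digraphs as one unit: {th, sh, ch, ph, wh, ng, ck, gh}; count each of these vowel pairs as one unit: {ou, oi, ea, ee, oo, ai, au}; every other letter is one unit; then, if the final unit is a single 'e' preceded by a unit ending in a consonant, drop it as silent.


Word: "hammer" (6 letters)
Left-to-right scan:
  [1] 'h' (letter)
  [2] 'a' (letter)
  [3] 'm' (letter)
  [4] 'm' (letter)
  [5] 'e' (letter)
  [6] 'r' (letter)
Units from scan: 6
Sound units = 6 units


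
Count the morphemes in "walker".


Word: "walker"
Morphemes: walk + -er
Each morpheme carries meaning
= 2 morphemes


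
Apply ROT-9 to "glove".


Word: "glove"
Shift: 9
Each letter → (letter + shift) mod 26:
  'g' (6) + 9 = 15 → 'p'
  'l' (11) + 9 = 20 → 'u'
  'o' (14) + 9 = 23 → 'x'
  'v' (21) + 9 = 4 → 'e'
  'e' (4) + 9 = 13 → 'n'
Result = "puxen"


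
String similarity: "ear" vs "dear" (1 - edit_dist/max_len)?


Word 1: "ear" (length 3)
Word 2: "dear" (length 4)
One optimal edit sequence:
  1. insert 'd'  (+1)
  2. keep 'e'
  3. keep 'a'
  4. keep 'r'
Edit distance = 1
Max length = max(3, 4) = 4
Similarity = 1 - 1/4
= 0.7500


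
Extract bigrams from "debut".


Word: "debut" (length 5)
Number of bigrams = 5 - 2 + 1 = 4
  Position 0: "de"
  Position 1: "eb"
  Position 2: "bu"
  Position 3: "ut"
Bigrams = "de", "eb", "bu", "ut"


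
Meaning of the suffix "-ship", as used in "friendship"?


Suffix: -ship
As in: friendship -> friend + -ship
Meaning = state / position


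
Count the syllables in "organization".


Word: "organization"
Syllable breakdown: or | gan | i | za | tion
Counting: 5 parts
= 5 syllables


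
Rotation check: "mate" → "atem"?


Word: "mate", Candidate: "atem"
Method: check if candidate is substring of word+word
"matemate" contains "atem"? Yes
Is rotation = Yes


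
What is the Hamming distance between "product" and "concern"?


Comparing character by character (same length = 7):
  Pos 0: 'p' vs 'c' !=
  Pos 1: 'r' vs 'o' !=
  Pos 2: 'o' vs 'n' !=
  Pos 3: 'd' vs 'c' !=
  Pos 4: 'u' vs 'e' !=
  Pos 5: 'c' vs 'r' !=
  Pos 6: 't' vs 'n' !=
Hamming distance = 7


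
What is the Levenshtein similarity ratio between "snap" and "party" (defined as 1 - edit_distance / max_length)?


Word 1: "snap" (length 4)
Word 2: "party" (length 5)
One optimal edit sequence:
  1. insert 'p'  (+1)
  2. substitute 's' -> 'a'  (+1)
  3. substitute 'n' -> 'r'  (+1)
  4. substitute 'a' -> 't'  (+1)
  5. substitute 'p' -> 'y'  (+1)
Edit distance = 5
Max length = max(4, 5) = 5
Similarity = 1 - 5/5
= 0.0000


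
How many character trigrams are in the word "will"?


Word: "will" (length 4)
Number of 3-grams = length - 3 + 1 = 4 - 3 + 1
= 2


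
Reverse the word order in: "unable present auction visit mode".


Original: "unable present auction visit mode"
Words (1..n): unable | present | auction | visit | mode
Reversed (n..1): mode | visit | auction | present | unable
Result = "mode visit auction present unable"


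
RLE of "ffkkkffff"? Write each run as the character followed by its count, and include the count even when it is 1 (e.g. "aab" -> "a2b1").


String: "ffkkkffff"
Scanning for consecutive runs:
  'f' x 2
  'k' x 3
  'f' x 4
RLE = "f2k3f4"


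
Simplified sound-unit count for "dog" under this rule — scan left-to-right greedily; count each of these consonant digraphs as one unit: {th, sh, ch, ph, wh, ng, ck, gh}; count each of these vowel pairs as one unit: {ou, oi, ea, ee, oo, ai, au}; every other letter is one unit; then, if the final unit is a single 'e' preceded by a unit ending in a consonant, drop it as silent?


Word: "dog" (3 letters)
Left-to-right scan:
  [1] 'd' (letter)
  [2] 'o' (letter)
  [3] 'g' (letter)
Units from scan: 3
Sound units = 3 units


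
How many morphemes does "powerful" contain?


Word: "powerful"
Morphemes: power + -ful
Each morpheme carries meaning
= 2 morphemes


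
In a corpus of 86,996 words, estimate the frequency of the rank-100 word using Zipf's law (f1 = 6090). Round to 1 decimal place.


Zipf's law: f(r) = f(1) / r
f(1) = 6090
f(100) = 6090 / 100
= 60.9 occurrences


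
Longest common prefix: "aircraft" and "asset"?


Word 1: "aircraft"
Word 2: "asset"
Comparing from start:
  Pos 0: 'a' == 'a'
  Pos 1: 'i' != 's' (stop)
LCP = "a" (length 1)


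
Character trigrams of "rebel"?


Word: "rebel" (length 5)
Number of trigrams = 5 - 3 + 1 = 3
  Position 0: "reb"
  Position 1: "ebe"
  Position 2: "bel"
Trigrams = "reb", "ebe", "bel"


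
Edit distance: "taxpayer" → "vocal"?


Word 1: "taxpayer" (length 8)
Word 2: "vocal" (length 5)
One optimal edit sequence (insert/delete/substitute each cost 1):
  1. delete 't'  (+1)
  2. substitute 'a' -> 'v'  (+1)
  3. substitute 'x' -> 'o'  (+1)
  4. substitute 'p' -> 'c'  (+1)
  5. keep 'a'
  6. delete 'y'  (+1)
  7. delete 'e'  (+1)
  8. substitute 'r' -> 'l'  (+1)
Total edit operations: 7
Edit distance = 7


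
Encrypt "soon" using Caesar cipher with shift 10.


Word: "soon"
Shift: 10
Each letter → (letter + shift) mod 26:
  's' (18) + 10 = 2 → 'c'
  'o' (14) + 10 = 24 → 'y'
  'o' (14) + 10 = 24 → 'y'
  'n' (13) + 10 = 23 → 'x'
Result = "cyyx"


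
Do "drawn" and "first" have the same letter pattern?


Pattern of "drawn": [0, 1, 2, 3, 4]
Pattern of "first": [0, 1, 2, 3, 4]
Patterns match
Same pattern = Yes


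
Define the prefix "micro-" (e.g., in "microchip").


Prefix: micro-
Example: microchip = micro- + chip
Meaning = small


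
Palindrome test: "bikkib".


Word: "bikkib"
Reversed: "bikkib"
Forward == Backward? bikkib == bikkib
Palindrome = Yes


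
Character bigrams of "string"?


Word: "string" (length 6)
Number of bigrams = 6 - 2 + 1 = 5
  Position 0: "st"
  Position 1: "tr"
  Position 2: "ri"
  Position 3: "in"
  Position 4: "ng"
Bigrams = "st", "tr", "ri", "in", "ng"


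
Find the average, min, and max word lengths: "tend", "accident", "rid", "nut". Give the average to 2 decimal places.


Lengths: "tend"=4, "accident"=8, "rid"=3, "nut"=3
Sum = 18, Count = 4
Average = 18/4 = 4.50
= avg=4.50, min=3, max=8


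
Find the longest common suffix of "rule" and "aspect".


Word 1: "rule"
Word 2: "aspect"
Comparing from end:
  Pos -1: 'e' != 't' (stop)
LCS = "" (length 0)


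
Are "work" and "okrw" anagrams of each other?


Word 1: "work" → sorted: korw
Word 2: "okrw" → sorted: korw
Same letters? korw == korw
Anagram = Yes


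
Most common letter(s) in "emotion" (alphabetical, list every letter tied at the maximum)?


Word: "emotion"
Letter counts:
  'e': 1
  'i': 1
  'm': 1
  'n': 1
  'o': 2
  't': 1
Maximum count = 2
Most frequent = 'o' (2 times each)


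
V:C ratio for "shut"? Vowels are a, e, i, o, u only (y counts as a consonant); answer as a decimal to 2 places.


Word: "shut"
Vowels (a,e,i,o,u): 1
Consonants: 3
Ratio = 1/3
= 0.33


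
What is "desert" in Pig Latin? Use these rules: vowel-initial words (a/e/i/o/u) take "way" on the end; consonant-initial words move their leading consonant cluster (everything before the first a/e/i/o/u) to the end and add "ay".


Word: "desert"
Starts with consonant(s) → move to end, add 'ay'
Consonant cluster: "d"
Pig Latin = "esertday"


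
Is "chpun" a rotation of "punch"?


Word: "punch", Candidate: "chpun"
Method: check if candidate is substring of word+word
"punchpunch" contains "chpun"? Yes
Is rotation = Yes


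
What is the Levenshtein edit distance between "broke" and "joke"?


Word 1: "broke" (length 5)
Word 2: "joke" (length 4)
One optimal edit sequence (insert/delete/substitute each cost 1):
  1. delete 'b'  (+1)
  2. substitute 'r' -> 'j'  (+1)
  3. keep 'o'
  4. keep 'k'
  5. keep 'e'
Total edit operations: 2
Edit distance = 2


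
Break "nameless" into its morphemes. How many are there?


Word: "nameless"
Morphemes: name | -less
Each morpheme carries meaning
= 2 morphemes


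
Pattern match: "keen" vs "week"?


Pattern of "keen": [0, 1, 1, 2]
Pattern of "week": [0, 1, 1, 2]
Patterns match
Same pattern = Yes


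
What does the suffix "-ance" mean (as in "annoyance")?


Suffix: -ance
Example: annoyance = annoy + -ance
Meaning = state of


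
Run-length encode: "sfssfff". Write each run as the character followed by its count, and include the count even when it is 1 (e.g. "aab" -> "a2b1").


String: "sfssfff"
Scanning for consecutive runs:
  's' x 1
  'f' x 1
  's' x 2
  'f' x 3
RLE = "s1f1s2f3"


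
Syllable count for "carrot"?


Word: "carrot"
Syllable breakdown: car / rot
Counting: 2 parts
= 2 syllables


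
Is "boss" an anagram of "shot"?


Word 1: "shot" → sorted: host
Word 2: "boss" → sorted: boss
Same letters? host != boss
Anagram = No


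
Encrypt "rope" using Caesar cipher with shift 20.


Word: "rope"
Shift: 20
Each letter → (letter + shift) mod 26:
  'r' (17) + 20 = 11 → 'l'
  'o' (14) + 20 = 8 → 'i'
  'p' (15) + 20 = 9 → 'j'
  'e' (4) + 20 = 24 → 'y'
Result = "lijy"


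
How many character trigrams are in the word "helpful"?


Word: "helpful" (length 7)
Number of 3-grams = length - 3 + 1 = 7 - 3 + 1
= 5


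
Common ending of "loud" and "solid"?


Word 1: "loud"
Word 2: "solid"
Comparing from end:
  Pos -1: 'd' == 'd'
  Pos -2: 'u' != 'i' (stop)
LCS = "d" (length 1)


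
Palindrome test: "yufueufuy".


Word: "yufueufuy"
Reversed: "yufueufuy"
Forward == Backward? yufueufuy == yufueufuy
Palindrome = Yes


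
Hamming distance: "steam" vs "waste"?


Comparing character by character (same length = 5):
  Pos 0: 's' vs 'w' !=
  Pos 1: 't' vs 'a' !=
  Pos 2: 'e' vs 's' !=
  Pos 3: 'a' vs 't' !=
  Pos 4: 'm' vs 'e' !=
Hamming distance = 5


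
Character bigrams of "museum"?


Word: "museum" (length 6)
Number of bigrams = 6 - 2 + 1 = 5
  Position 0: "mu"
  Position 1: "us"
  Position 2: "se"
  Position 3: "eu"
  Position 4: "um"
Bigrams = "mu", "us", "se", "eu", "um"


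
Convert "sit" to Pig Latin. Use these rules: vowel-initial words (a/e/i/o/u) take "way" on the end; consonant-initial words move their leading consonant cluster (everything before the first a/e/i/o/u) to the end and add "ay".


Word: "sit"
Starts with consonant(s) → move to end, add 'ay'
Consonant cluster: "s"
Pig Latin = "itsay"


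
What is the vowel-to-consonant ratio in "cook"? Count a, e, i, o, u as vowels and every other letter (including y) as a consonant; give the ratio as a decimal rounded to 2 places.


Word: "cook"
Vowels (a,e,i,o,u): 2
Consonants: 2
Ratio = 2/2
= 1.00


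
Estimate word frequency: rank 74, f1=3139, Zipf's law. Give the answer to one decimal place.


Zipf's law: f(r) = f(1) / r
f(1) = 3139
f(74) = 3139 / 74
= 42.4 occurrences


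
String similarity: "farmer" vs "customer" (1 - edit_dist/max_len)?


Word 1: "farmer" (length 6)
Word 2: "customer" (length 8)
One optimal edit sequence:
  1. insert 'c'  (+1)
  2. insert 'u'  (+1)
  3. substitute 'f' -> 's'  (+1)
  4. substitute 'a' -> 't'  (+1)
  5. substitute 'r' -> 'o'  (+1)
  6. keep 'm'
  7. keep 'e'
  8. keep 'r'
Edit distance = 5
Max length = max(6, 8) = 8
Similarity = 1 - 5/8
= 0.3750


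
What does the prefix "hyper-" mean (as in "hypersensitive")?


Prefix: hyper-
Example: hypersensitive (hyper- + sensitive)
Meaning = over / excessive


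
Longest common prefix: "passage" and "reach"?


Word 1: "passage"
Word 2: "reach"
Comparing from start:
  Pos 0: 'p' != 'r' (stop)
LCP = "" (length 0)


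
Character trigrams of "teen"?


Word: "teen" (length 4)
Number of trigrams = 4 - 3 + 1 = 2
  Position 0: "tee"
  Position 1: "een"
Trigrams = "tee", "een"


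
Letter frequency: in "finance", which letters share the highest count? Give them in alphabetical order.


Word: "finance"
Letter counts:
  'a': 1
  'c': 1
  'e': 1
  'f': 1
  'i': 1
  'n': 2
Maximum count = 2
Most frequent = 'n' (2 times each)


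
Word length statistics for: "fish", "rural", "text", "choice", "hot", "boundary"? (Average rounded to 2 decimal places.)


Lengths: "fish"=4, "rural"=5, "text"=4, "choice"=6, "hot"=3, "boundary"=8
Sum = 30, Count = 6
Average = 30/6 = 5.00
= avg=5.00, min=3, max=8


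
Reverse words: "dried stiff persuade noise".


Original: "dried stiff persuade noise"
Words (1..n): dried | stiff | persuade | noise
Reversed (n..1): noise | persuade | stiff | dried
Result = "noise persuade stiff dried"


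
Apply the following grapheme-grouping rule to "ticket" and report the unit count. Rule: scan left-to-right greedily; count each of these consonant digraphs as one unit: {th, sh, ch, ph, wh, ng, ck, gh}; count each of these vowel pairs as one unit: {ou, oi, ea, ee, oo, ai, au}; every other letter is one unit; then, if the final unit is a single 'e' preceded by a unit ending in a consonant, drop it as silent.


Word: "ticket" (6 letters)
Left-to-right scan:
  1. 't' (letter)
  2. 'i' (letter)
  3. 'ck' (digraph)
  4. 'e' (letter)
  5. 't' (letter)
Units from scan: 5
Sound units = 5 units


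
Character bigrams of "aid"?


Word: "aid" (length 3)
Number of bigrams = 3 - 2 + 1 = 2
  Position 0: "ai"
  Position 1: "id"
Bigrams = "ai", "id"


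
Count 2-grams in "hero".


Word: "hero" (length 4)
Number of 2-grams = length - 2 + 1 = 4 - 2 + 1
= 3


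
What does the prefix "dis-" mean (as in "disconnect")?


Prefix: dis-
Example: disconnect = dis- + connect
Meaning = not / opposite


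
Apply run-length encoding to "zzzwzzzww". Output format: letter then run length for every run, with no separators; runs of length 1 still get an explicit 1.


String: "zzzwzzzww"
Scanning for consecutive runs:
  'z' x 3
  'w' x 1
  'z' x 3
  'w' x 2
RLE = "z3w1z3w2"


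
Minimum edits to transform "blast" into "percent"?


Word 1: "blast" (length 5)
Word 2: "percent" (length 7)
One optimal edit sequence (insert/delete/substitute each cost 1):
  1. insert 'p'  (+1)
  2. insert 'e'  (+1)
  3. substitute 'b' -> 'r'  (+1)
  4. substitute 'l' -> 'c'  (+1)
  5. substitute 'a' -> 'e'  (+1)
  6. substitute 's' -> 'n'  (+1)
  7. keep 't'
Total edit operations: 6
Edit distance = 6


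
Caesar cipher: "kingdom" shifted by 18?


Word: "kingdom"
Shift: 18
Each letter → (letter + shift) mod 26:
  'k' (10) + 18 = 2 → 'c'
  'i' (8) + 18 = 0 → 'a'
  'n' (13) + 18 = 5 → 'f'
  'g' (6) + 18 = 24 → 'y'
  'd' (3) + 18 = 21 → 'v'
  'o' (14) + 18 = 6 → 'g'
  'm' (12) + 18 = 4 → 'e'
Result = "cafyvge"


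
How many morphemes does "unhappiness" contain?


Word: "unhappiness"
Morphemes: un- / happi / -ness
Each morpheme carries meaning
= 3 morphemes


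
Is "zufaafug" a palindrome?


Word: "zufaafug"
Reversed: "gufaafuz"
Forward == Backward? zufaafug != gufaafuz
Palindrome = No


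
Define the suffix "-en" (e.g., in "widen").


Suffix: -en
Example: widen = wide + -en, with a spelling change
Meaning = to make / become


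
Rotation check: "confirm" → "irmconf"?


Word: "confirm", Candidate: "irmconf"
Method: check if candidate is substring of word+word
"confirmconfirm" contains "irmconf"? Yes
Is rotation = Yes


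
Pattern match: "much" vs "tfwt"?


Pattern of "much": [0, 1, 2, 3]
Pattern of "tfwt": [0, 1, 2, 0]
Patterns do not match
Same pattern = No


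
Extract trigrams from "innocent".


Word: "innocent" (length 8)
Number of trigrams = 8 - 3 + 1 = 6
  Position 0: "inn"
  Position 1: "nno"
  Position 2: "noc"
  Position 3: "oce"
  Position 4: "cen"
  Position 5: "ent"
Trigrams = "inn", "nno", "noc", "oce", "cen", "ent"


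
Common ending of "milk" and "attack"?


Word 1: "milk"
Word 2: "attack"
Comparing from end:
  Pos -1: 'k' == 'k'
  Pos -2: 'l' != 'c' (stop)
LCS = "k" (length 1)


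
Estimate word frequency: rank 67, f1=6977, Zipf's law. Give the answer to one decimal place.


Zipf's law: f(r) = f(1) / r
f(1) = 6977
f(67) = 6977 / 67
= 104.1 occurrences


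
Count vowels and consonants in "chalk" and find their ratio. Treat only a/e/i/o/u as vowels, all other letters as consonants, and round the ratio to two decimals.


Word: "chalk"
Vowels (a,e,i,o,u): 1
Consonants: 4
Ratio = 1/4
= 0.25


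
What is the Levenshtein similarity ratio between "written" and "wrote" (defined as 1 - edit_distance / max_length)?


Word 1: "written" (length 7)
Word 2: "wrote" (length 5)
One optimal edit sequence:
  1. keep 'w'
  2. keep 'r'
  3. delete 'i'  (+1)
  4. substitute 't' -> 'o'  (+1)
  5. keep 't'
  6. keep 'e'
  7. delete 'n'  (+1)
Edit distance = 3
Max length = max(7, 5) = 7
Similarity = 1 - 3/7
= 0.5714


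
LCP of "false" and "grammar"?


Word 1: "false"
Word 2: "grammar"
Comparing from start:
  Pos 0: 'f' != 'g' (stop)
LCP = "" (length 0)


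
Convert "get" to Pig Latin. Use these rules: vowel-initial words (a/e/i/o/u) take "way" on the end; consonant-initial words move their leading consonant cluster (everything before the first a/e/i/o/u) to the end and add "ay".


Word: "get"
Starts with consonant(s) → move to end, add 'ay'
Consonant cluster: "g"
Pig Latin = "etgay"


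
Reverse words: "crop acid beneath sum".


Original: "crop acid beneath sum"
Words (1..n): crop | acid | beneath | sum
Reversed (n..1): sum | beneath | acid | crop
Result = "sum beneath acid crop"


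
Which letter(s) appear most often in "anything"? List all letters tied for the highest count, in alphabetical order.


Word: "anything"
Letter counts:
  'a': 1
  'g': 1
  'h': 1
  'i': 1
  'n': 2
  't': 1
  'y': 1
Maximum count = 2
Most frequent = 'n' (2 times each)


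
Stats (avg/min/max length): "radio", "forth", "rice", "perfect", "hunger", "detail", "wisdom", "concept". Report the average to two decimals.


Lengths: "radio"=5, "forth"=5, "rice"=4, "perfect"=7, "hunger"=6, "detail"=6, "wisdom"=6, "concept"=7
Sum = 46, Count = 8
Average = 46/8 = 5.75
= avg=5.75, min=4, max=7


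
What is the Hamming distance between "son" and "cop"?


Comparing character by character (same length = 3):
  Pos 0: 's' vs 'c' !=
  Pos 1: 'o' vs 'o' =
  Pos 2: 'n' vs 'p' !=
Hamming distance = 2


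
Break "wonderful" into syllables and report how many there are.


Word: "wonderful"
Syllable breakdown: won-der-ful
Counting: 3 parts
= 3 syllables


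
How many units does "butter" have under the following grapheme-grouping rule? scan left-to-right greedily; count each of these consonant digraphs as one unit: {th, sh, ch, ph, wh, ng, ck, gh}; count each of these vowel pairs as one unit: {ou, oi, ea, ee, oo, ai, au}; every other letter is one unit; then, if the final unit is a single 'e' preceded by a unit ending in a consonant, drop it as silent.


Word: "butter" (6 letters)
Left-to-right scan:
  1. 'b' (letter)
  2. 'u' (letter)
  3. 't' (letter)
  4. 't' (letter)
  5. 'e' (letter)
  6. 'r' (letter)
Units from scan: 6
Sound units = 6 units


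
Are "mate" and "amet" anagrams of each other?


Word 1: "mate" → sorted: aemt
Word 2: "amet" → sorted: aemt
Same letters? aemt == aemt
Anagram = Yes


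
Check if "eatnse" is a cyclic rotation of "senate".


Word: "senate", Candidate: "eatnse"
Method: check if candidate is substring of word+word
"senatesenate" contains "eatnse"? No
Is rotation = No


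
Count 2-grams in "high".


Word: "high" (length 4)
Number of 2-grams = length - 2 + 1 = 4 - 2 + 1
= 3


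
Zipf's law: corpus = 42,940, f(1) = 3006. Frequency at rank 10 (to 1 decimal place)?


Zipf's law: f(r) = f(1) / r
f(1) = 3006
f(10) = 3006 / 10
= 300.6 occurrences


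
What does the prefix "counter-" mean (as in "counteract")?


Prefix: counter-
Example: counteract (counter- + act)
Meaning = against / opposite


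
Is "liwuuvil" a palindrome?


Word: "liwuuvil"
Reversed: "livuuwil"
Forward == Backward? liwuuvil != livuuwil
Palindrome = No


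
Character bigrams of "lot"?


Word: "lot" (length 3)
Number of bigrams = 3 - 2 + 1 = 2
  Position 0: "lo"
  Position 1: "ot"
Bigrams = "lo", "ot"


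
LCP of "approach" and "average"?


Word 1: "approach"
Word 2: "average"
Comparing from start:
  Pos 0: 'a' == 'a'
  Pos 1: 'p' != 'v' (stop)
LCP = "a" (length 1)


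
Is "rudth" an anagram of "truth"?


Word 1: "truth" → sorted: hrttu
Word 2: "rudth" → sorted: dhrtu
Same letters? hrttu != dhrtu
Anagram = No


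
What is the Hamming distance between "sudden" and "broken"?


Comparing character by character (same length = 6):
  Pos 0: 's' vs 'b' !=
  Pos 1: 'u' vs 'r' !=
  Pos 2: 'd' vs 'o' !=
  Pos 3: 'd' vs 'k' !=
  Pos 4: 'e' vs 'e' =
  Pos 5: 'n' vs 'n' =
Hamming distance = 4


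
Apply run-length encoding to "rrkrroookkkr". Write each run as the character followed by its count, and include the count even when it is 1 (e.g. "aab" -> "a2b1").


String: "rrkrroookkkr"
Scanning for consecutive runs:
  'r' x 2
  'k' x 1
  'r' x 2
  'o' x 3
  'k' x 3
  'r' x 1
RLE = "r2k1r2o3k3r1"


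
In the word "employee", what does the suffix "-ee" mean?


Suffix: -ee
Example: employee = employ + -ee
Meaning = one who receives


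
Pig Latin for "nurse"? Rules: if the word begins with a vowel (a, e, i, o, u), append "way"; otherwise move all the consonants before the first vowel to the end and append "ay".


Word: "nurse"
Starts with consonant(s) → move to end, add 'ay'
Consonant cluster: "n"
Pig Latin = "ursenay"


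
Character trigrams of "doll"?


Word: "doll" (length 4)
Number of trigrams = 4 - 3 + 1 = 2
  Position 0: "dol"
  Position 1: "oll"
Trigrams = "dol", "oll"


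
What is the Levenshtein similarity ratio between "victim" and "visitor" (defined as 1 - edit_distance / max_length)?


Word 1: "victim" (length 6)
Word 2: "visitor" (length 7)
One optimal edit sequence:
  1. keep 'v'
  2. keep 'i'
  3. insert 's'  (+1)
  4. substitute 'c' -> 'i'  (+1)
  5. keep 't'
  6. substitute 'i' -> 'o'  (+1)
  7. substitute 'm' -> 'r'  (+1)
Edit distance = 4
Max length = max(6, 7) = 7
Similarity = 1 - 4/7
= 0.4286


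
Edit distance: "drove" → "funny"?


Word 1: "drove" (length 5)
Word 2: "funny" (length 5)
One optimal edit sequence (insert/delete/substitute each cost 1):
  1. substitute 'd' -> 'f'  (+1)
  2. substitute 'r' -> 'u'  (+1)
  3. substitute 'o' -> 'n'  (+1)
  4. substitute 'v' -> 'n'  (+1)
  5. substitute 'e' -> 'y'  (+1)
Total edit operations: 5
Edit distance = 5


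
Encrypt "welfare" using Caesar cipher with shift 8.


Word: "welfare"
Shift: 8
Each letter → (letter + shift) mod 26:
  'w' (22) + 8 = 4 → 'e'
  'e' (4) + 8 = 12 → 'm'
  'l' (11) + 8 = 19 → 't'
  'f' (5) + 8 = 13 → 'n'
  'a' (0) + 8 = 8 → 'i'
  'r' (17) + 8 = 25 → 'z'
  'e' (4) + 8 = 12 → 'm'
Result = "emtnizm"


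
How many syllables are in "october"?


Word: "october"
Syllable breakdown: oc / to / ber
Counting: 3 parts
= 3 syllables


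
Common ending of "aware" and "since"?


Word 1: "aware"
Word 2: "since"
Comparing from end:
  Pos -1: 'e' == 'e'
  Pos -2: 'r' != 'c' (stop)
LCS = "e" (length 1)


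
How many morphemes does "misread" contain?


Word: "misread"
Morphemes: mis- + read
Each morpheme carries meaning
= 2 morphemes


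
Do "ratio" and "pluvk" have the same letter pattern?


Pattern of "ratio": [0, 1, 2, 3, 4]
Pattern of "pluvk": [0, 1, 2, 3, 4]
Patterns match
Same pattern = Yes


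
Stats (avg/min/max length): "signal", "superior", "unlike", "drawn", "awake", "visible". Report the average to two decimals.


Lengths: "signal"=6, "superior"=8, "unlike"=6, "drawn"=5, "awake"=5, "visible"=7
Sum = 37, Count = 6
Average = 37/6 = 6.17
= avg=6.17, min=5, max=8


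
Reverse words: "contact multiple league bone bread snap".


Original: "contact multiple league bone bread snap"
Words (1..n): contact | multiple | league | bone | bread | snap
Reversed (n..1): snap | bread | bone | league | multiple | contact
Result = "snap bread bone league multiple contact"


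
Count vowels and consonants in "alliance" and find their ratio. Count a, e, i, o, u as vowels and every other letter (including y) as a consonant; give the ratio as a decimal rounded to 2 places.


Word: "alliance"
Vowels (a,e,i,o,u): 4
Consonants: 4
Ratio = 4/4
= 1.00


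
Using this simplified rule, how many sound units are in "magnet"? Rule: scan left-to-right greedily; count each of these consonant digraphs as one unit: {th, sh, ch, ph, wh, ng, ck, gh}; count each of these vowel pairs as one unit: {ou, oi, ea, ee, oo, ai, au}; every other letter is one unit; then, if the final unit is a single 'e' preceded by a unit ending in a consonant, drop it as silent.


Word: "magnet" (6 letters)
Left-to-right scan:
  [1] 'm' (letter)
  [2] 'a' (letter)
  [3] 'g' (letter)
  [4] 'n' (letter)
  [5] 'e' (letter)
  [6] 't' (letter)
Units from scan: 6
Sound units = 6 units


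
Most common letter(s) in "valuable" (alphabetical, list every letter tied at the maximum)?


Word: "valuable"
Letter counts:
  'a': 2
  'b': 1
  'e': 1
  'l': 2
  'u': 1
  'v': 1
Maximum count = 2
Most frequent = 'a', 'l' (2 times each)


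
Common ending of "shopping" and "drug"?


Word 1: "shopping"
Word 2: "drug"
Comparing from end:
  Pos -1: 'g' == 'g'
  Pos -2: 'n' != 'u' (stop)
LCS = "g" (length 1)


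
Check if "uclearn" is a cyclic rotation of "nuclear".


Word: "nuclear", Candidate: "uclearn"
Method: check if candidate is substring of word+word
"nuclearnuclear" contains "uclearn"? Yes
Is rotation = Yes


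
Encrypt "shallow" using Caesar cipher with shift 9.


Word: "shallow"
Shift: 9
Each letter → (letter + shift) mod 26:
  's' (18) + 9 = 1 → 'b'
  'h' (7) + 9 = 16 → 'q'
  'a' (0) + 9 = 9 → 'j'
  'l' (11) + 9 = 20 → 'u'
  'l' (11) + 9 = 20 → 'u'
  'o' (14) + 9 = 23 → 'x'
  'w' (22) + 9 = 5 → 'f'
Result = "bqjuuxf"


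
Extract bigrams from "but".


Word: "but" (length 3)
Number of bigrams = 3 - 2 + 1 = 2
  Position 0: "bu"
  Position 1: "ut"
Bigrams = "bu", "ut"


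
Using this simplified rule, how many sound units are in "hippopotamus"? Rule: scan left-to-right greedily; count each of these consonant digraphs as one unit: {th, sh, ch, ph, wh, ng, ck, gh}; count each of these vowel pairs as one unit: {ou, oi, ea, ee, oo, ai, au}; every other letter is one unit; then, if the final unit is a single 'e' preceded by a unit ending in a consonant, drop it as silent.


Word: "hippopotamus" (12 letters)
Left-to-right scan:
  (1) 'h' (letter)
  (2) 'i' (letter)
  (3) 'p' (letter)
  (4) 'p' (letter)
  (5) 'o' (letter)
  (6) 'p' (letter)
  (7) 'o' (letter)
  (8) 't' (letter)
  (9) 'a' (letter)
  (10) 'm' (letter)
  (11) 'u' (letter)
  (12) 's' (letter)
Units from scan: 12
Sound units = 12 units


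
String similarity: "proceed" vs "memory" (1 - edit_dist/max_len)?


Word 1: "proceed" (length 7)
Word 2: "memory" (length 6)
One optimal edit sequence:
  1. delete 'p'  (+1)
  2. substitute 'r' -> 'm'  (+1)
  3. substitute 'o' -> 'e'  (+1)
  4. substitute 'c' -> 'm'  (+1)
  5. substitute 'e' -> 'o'  (+1)
  6. substitute 'e' -> 'r'  (+1)
  7. substitute 'd' -> 'y'  (+1)
Edit distance = 7
Max length = max(7, 6) = 7
Similarity = 1 - 7/7
= 0.0000


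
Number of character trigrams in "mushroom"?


Word: "mushroom" (length 8)
Number of 3-grams = length - 3 + 1 = 8 - 3 + 1
= 6


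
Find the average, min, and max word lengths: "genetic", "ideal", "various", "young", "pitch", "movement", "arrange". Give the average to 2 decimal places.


Lengths: "genetic"=7, "ideal"=5, "various"=7, "young"=5, "pitch"=5, "movement"=8, "arrange"=7
Sum = 44, Count = 7
Average = 44/7 = 6.29
= avg=6.29, min=5, max=8


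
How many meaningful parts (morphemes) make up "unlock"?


Word: "unlock"
Morphemes: un- | lock
Each morpheme carries meaning
= 2 morphemes


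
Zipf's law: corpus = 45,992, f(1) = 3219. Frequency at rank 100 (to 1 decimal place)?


Zipf's law: f(r) = f(1) / r
f(1) = 3219
f(100) = 3219 / 100
= 32.2 occurrences


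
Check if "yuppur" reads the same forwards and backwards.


Word: "yuppur"
Reversed: "ruppuy"
Forward == Backward? yuppur != ruppuy
Palindrome = No


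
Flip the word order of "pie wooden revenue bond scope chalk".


Original: "pie wooden revenue bond scope chalk"
Words (1..n): pie | wooden | revenue | bond | scope | chalk
Reversed (n..1): chalk | scope | bond | revenue | wooden | pie
Result = "chalk scope bond revenue wooden pie"


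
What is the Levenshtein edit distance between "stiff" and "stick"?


Word 1: "stiff" (length 5)
Word 2: "stick" (length 5)
One optimal edit sequence (insert/delete/substitute each cost 1):
  1. keep 's'
  2. keep 't'
  3. keep 'i'
  4. substitute 'f' -> 'c'  (+1)
  5. substitute 'f' -> 'k'  (+1)
Total edit operations: 2
Edit distance = 2


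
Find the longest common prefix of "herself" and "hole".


Word 1: "herself"
Word 2: "hole"
Comparing from start:
  Pos 0: 'h' == 'h'
  Pos 1: 'e' != 'o' (stop)
LCP = "h" (length 1)
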